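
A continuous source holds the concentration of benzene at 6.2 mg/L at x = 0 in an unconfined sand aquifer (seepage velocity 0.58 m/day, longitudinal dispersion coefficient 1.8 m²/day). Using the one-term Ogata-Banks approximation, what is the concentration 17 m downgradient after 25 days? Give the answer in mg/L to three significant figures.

For a continuous step input, C/C₀ ≈ ½·erfc((x−vt)/(2√(Dt))).
vt = 0.58 × 25 = 14.5 m and 2√(Dt) = 2√(1.8 × 25) = 13.42 m.
Argument (x−vt)/(2√(Dt)) = (17 − 14.5)/13.42 = 0.1863; ½·erfc(0.1863) = 0.3961.
C = 6.2 × 0.3961 = 2.46 mg/L.

2.46 mg/L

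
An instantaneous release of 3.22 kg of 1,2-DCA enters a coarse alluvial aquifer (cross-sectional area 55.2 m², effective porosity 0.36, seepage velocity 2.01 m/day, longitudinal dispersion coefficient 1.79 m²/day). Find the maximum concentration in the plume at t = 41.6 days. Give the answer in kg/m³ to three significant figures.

The peak of an instantaneous 1D plume sits at x = vt; there the Gaussian factor is 1 and C_max = M/(n_e·A·√(4πDt)), where n_e·A is the pore area the mass is dissolved in.
√(4πDt) = √(4π × 1.79 × 41.6) = 30.59 m, so C_max = 3.22/(0.36 × 55.2 × 30.59) = 0.00530 kg/m³.

0.00530 kg/m³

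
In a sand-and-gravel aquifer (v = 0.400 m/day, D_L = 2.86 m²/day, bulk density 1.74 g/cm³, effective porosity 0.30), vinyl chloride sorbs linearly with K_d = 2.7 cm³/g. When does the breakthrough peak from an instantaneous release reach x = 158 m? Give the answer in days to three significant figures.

6290 days

Retardation factor R = 1 + ρ_b·K_d/n = 1 + 1.74 × 2.7/0.30 = 16.66.
Sorption retards both mechanisms: v_R = v/R = 0.02401 m/day, D_R = D/R = 0.1717 m²/day.
Peak time from v_R²t² + 2D_R t − x² = 0: t = (√(D_R² + v_R²x²) − D_R)/v_R².
√(D_R² + v_R²x²) = √(0.1717² + 0.02401² × 158²) = 3.797; v_R² = 0.0005765.
t = (3.797 − 0.1717)/0.0005765 = 6290 days.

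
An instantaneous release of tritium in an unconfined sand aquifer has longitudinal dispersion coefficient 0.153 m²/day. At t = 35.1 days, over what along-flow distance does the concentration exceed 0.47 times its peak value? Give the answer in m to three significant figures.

The plume is Gaussian with σ = √(2Dt) = √(2 × 0.153 × 35.1) = 3.277 m.
C/C_peak = exp(−Δx²/(2σ²)) = 0.47 ⇒ Δx = σ·√(−2 ln 0.47) = 3.277 × 1.229 = 4.027 m.
Width = 2Δx = 8.05 m.

8.05 m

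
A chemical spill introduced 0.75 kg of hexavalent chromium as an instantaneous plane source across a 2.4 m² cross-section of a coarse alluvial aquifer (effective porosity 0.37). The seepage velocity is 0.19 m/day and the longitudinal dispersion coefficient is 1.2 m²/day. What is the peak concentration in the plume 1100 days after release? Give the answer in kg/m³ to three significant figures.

0.00656 kg/m³

The peak of an instantaneous 1D plume sits at x = vt; there the Gaussian factor is 1 and C_max = M/(n_e·A·√(4πDt)), where n_e·A is the pore area the mass is dissolved in.
√(4πDt) = √(4π × 1.2 × 1100) = 128.8 m, so C_max = 0.75/(0.37 × 2.4 × 128.8) = 0.00656 kg/m³.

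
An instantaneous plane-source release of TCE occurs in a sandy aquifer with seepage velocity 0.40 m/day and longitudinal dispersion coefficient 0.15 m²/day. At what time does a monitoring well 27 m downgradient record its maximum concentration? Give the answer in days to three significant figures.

66.6 days

For the 1D instantaneous-source solution, setting ∂C/∂t = 0 at fixed x gives v²t² + 2Dt − x² = 0, so t = (√(D² + v²x²) − D)/v².
√(D² + v²x²) = √(0.15² + 0.40² × 27²) = 10.80; v² = 0.16.
t = (10.80 − 0.15)/0.16 = 66.6 days (vs. the pure-advection estimate x/v = 67.5 d).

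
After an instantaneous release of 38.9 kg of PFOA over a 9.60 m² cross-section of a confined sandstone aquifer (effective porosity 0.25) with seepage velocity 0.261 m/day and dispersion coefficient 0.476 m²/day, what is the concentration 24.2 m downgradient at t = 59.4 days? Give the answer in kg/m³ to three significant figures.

0.441 kg/m³

For an instantaneous plane source, C(x,t) = M/(n_e·A·√(4πDt)) · exp(−(x−vt)²/(4Dt)), with n_e·A the pore (flow) area.
Plume center vt = 0.261 × 59.4 = 15.5034 m, so the well at 24.2 m is 8.6966 m downgradient of the peak.
√(4πDt) = 18.85 m, giving peak height M/(n_e·A·√(4πDt)) = 38.9/(0.25 × 9.60 × 18.85) = 0.8599 kg/m³.
(x−vt)²/(4Dt) = (8.6966)²/(4 × 0.476 × 59.4) = 0.6687; exp(−0.6687) = 0.5124.
C = 0.8599 × 0.5124 = 0.441 kg/m³.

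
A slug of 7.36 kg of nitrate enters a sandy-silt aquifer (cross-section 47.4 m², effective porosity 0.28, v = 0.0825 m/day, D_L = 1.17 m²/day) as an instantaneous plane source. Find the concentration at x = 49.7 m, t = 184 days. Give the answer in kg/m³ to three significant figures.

For an instantaneous plane source, C(x,t) = M/(n_e·A·√(4πDt)) · exp(−(x−vt)²/(4Dt)), with n_e·A the pore (flow) area.
Plume center vt = 0.0825 × 184 = 15.18 m, so the well at 49.7 m is 34.52 m downgradient of the peak.
√(4πDt) = 52.01 m, giving peak height M/(n_e·A·√(4πDt)) = 7.36/(0.28 × 47.4 × 52.01) = 0.01066 kg/m³.
(x−vt)²/(4Dt) = (34.52)²/(4 × 1.17 × 184) = 1.384; exp(−1.384) = 0.2506.
C = 0.01066 × 0.2506 = 0.00267 kg/m³.

0.00267 kg/m³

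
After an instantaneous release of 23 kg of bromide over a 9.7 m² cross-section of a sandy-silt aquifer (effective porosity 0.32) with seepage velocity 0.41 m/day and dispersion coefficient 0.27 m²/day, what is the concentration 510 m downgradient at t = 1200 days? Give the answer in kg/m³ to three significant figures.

For an instantaneous plane source, C(x,t) = M/(n_e·A·√(4πDt)) · exp(−(x−vt)²/(4Dt)), with n_e·A the pore (flow) area.
Plume center vt = 0.41 × 1200 = 492 m, so the well at 510 m is 18 m downgradient of the peak.
√(4πDt) = 63.81 m, giving peak height M/(n_e·A·√(4πDt)) = 23/(0.32 × 9.7 × 63.81) = 0.1161 kg/m³.
(x−vt)²/(4Dt) = (18)²/(4 × 0.27 × 1200) = 0.2500; exp(−0.2500) = 0.7788.
C = 0.1161 × 0.7788 = 0.0904 kg/m³.

0.0904 kg/m³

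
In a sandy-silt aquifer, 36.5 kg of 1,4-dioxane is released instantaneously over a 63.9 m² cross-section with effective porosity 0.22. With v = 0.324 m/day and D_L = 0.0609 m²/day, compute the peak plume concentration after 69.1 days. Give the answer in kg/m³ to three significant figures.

0.357 kg/m³

The peak of an instantaneous 1D plume sits at x = vt; there the Gaussian factor is 1 and C_max = M/(n_e·A·√(4πDt)), where n_e·A is the pore area the mass is dissolved in.
√(4πDt) = √(4π × 0.0609 × 69.1) = 7.272 m, so C_max = 36.5/(0.22 × 63.9 × 7.272) = 0.357 kg/m³.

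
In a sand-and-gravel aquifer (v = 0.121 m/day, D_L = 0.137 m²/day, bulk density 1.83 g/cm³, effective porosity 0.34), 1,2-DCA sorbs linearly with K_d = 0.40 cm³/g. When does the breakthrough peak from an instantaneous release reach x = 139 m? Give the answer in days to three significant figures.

3590 days

Retardation factor R = 1 + ρ_b·K_d/n = 1 + 1.83 × 0.40/0.34 = 3.153.
Sorption retards both mechanisms: v_R = v/R = 0.03838 m/day, D_R = D/R = 0.04345 m²/day.
Peak time from v_R²t² + 2D_R t − x² = 0: t = (√(D_R² + v_R²x²) − D_R)/v_R².
√(D_R² + v_R²x²) = √(0.04345² + 0.03838² × 139²) = 5.335; v_R² = 0.001473.
t = (5.335 − 0.04345)/0.001473 = 3590 days.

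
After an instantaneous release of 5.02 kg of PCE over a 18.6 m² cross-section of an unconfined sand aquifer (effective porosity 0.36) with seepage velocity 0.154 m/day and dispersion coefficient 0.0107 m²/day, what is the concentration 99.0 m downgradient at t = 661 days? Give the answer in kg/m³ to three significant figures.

For an instantaneous plane source, C(x,t) = M/(n_e·A·√(4πDt)) · exp(−(x−vt)²/(4Dt)), with n_e·A the pore (flow) area.
Plume center vt = 0.154 × 661 = 101.794 m, so the well at 99.0 m is 2.794 m upgradient of the peak.
√(4πDt) = 9.428 m, giving peak height M/(n_e·A·√(4πDt)) = 5.02/(0.36 × 18.6 × 9.428) = 0.07952 kg/m³.
(x−vt)²/(4Dt) = (-2.794)²/(4 × 0.0107 × 661) = 0.2759; exp(−0.2759) = 0.7589.
C = 0.07952 × 0.7589 = 0.0603 kg/m³.

0.0603 kg/m³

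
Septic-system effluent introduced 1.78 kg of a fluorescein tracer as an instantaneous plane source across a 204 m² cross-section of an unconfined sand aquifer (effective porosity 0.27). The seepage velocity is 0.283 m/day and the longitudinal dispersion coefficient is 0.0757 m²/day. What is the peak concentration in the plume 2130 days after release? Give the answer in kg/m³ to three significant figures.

The peak of an instantaneous 1D plume sits at x = vt; there the Gaussian factor is 1 and C_max = M/(n_e·A·√(4πDt)), where n_e·A is the pore area the mass is dissolved in.
√(4πDt) = √(4π × 0.0757 × 2130) = 45.01 m, so C_max = 1.78/(0.27 × 204 × 45.01) = 0.000718 kg/m³.

0.000718 kg/m³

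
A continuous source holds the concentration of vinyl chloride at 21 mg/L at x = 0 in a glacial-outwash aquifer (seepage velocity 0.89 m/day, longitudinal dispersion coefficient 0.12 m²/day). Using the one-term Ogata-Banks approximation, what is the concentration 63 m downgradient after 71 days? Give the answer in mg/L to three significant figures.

10.9 mg/L

For a continuous step input, C/C₀ ≈ ½·erfc((x−vt)/(2√(Dt))).
vt = 0.89 × 71 = 63.19 m and 2√(Dt) = 2√(0.12 × 71) = 5.838 m.
Argument (x−vt)/(2√(Dt)) = (63 − 63.19)/5.838 = -0.03255; ½·erfc(-0.03255) = 0.5184.
C = 21 × 0.5184 = 10.9 mg/L.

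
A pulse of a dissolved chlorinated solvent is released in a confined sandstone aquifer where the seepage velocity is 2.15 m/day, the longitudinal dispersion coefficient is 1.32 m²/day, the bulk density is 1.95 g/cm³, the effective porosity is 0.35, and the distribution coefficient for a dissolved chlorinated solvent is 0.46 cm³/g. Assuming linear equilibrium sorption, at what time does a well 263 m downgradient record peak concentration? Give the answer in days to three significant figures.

Retardation factor R = 1 + ρ_b·K_d/n = 1 + 1.95 × 0.46/0.35 = 3.563.
Sorption retards both mechanisms: v_R = v/R = 0.6034 m/day, D_R = D/R = 0.3705 m²/day.
Peak time from v_R²t² + 2D_R t − x² = 0: t = (√(D_R² + v_R²x²) − D_R)/v_R².
√(D_R² + v_R²x²) = √(0.3705² + 0.6034² × 263²) = 158.7; v_R² = 0.3641.
t = (158.7 − 0.3705)/0.3641 = 435 days.

435 days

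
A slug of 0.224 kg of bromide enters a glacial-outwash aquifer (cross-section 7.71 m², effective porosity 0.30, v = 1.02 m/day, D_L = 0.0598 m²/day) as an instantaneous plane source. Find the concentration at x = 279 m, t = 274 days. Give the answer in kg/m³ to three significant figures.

0.00673 kg/m³

For an instantaneous plane source, C(x,t) = M/(n_e·A·√(4πDt)) · exp(−(x−vt)²/(4Dt)), with n_e·A the pore (flow) area.
Plume center vt = 1.02 × 274 = 279.48 m, so the well at 279 m is 0.48 m upgradient of the peak.
√(4πDt) = 14.35 m, giving peak height M/(n_e·A·√(4πDt)) = 0.224/(0.30 × 7.71 × 14.35) = 0.006749 kg/m³.
(x−vt)²/(4Dt) = (-0.48)²/(4 × 0.0598 × 274) = 0.003515; exp(−0.003515) = 0.9965.
C = 0.006749 × 0.9965 = 0.00673 kg/m³.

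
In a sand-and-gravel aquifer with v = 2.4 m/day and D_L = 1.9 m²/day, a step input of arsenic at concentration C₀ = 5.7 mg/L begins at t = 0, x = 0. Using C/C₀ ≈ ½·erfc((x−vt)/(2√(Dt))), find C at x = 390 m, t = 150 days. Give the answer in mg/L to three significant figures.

0.595 mg/L

For a continuous step input, C/C₀ ≈ ½·erfc((x−vt)/(2√(Dt))).
vt = 2.4 × 150 = 360 m and 2√(Dt) = 2√(1.9 × 150) = 33.76 m.
Argument (x−vt)/(2√(Dt)) = (390 − 360)/33.76 = 0.8886; ½·erfc(0.8886) = 0.1044.
C = 5.7 × 0.1044 = 0.595 mg/L.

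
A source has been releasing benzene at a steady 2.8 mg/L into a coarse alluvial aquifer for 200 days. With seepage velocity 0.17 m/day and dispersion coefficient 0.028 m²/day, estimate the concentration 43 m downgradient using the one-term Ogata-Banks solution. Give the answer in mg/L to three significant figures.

For a continuous step input, C/C₀ ≈ ½·erfc((x−vt)/(2√(Dt))).
vt = 0.17 × 200 = 34 m and 2√(Dt) = 2√(0.028 × 200) = 4.733 m.
Argument (x−vt)/(2√(Dt)) = (43 − 34)/4.733 = 1.902; ½·erfc(1.902) = 0.003574.
C = 2.8 × 0.003574 = 0.0100 mg/L.

0.0100 mg/L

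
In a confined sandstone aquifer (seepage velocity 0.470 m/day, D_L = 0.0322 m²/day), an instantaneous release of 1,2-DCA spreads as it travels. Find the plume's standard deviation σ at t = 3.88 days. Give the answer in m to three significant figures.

0.500 m

Dispersive spreading gives a Gaussian with σ² = 2Dt; advection only shifts the center.
σ = √(2 × 0.0322 × 3.88) = 0.500 m.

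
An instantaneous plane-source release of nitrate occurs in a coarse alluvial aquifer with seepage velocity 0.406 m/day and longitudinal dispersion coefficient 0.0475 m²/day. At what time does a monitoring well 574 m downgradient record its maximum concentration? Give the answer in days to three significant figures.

1410 days

For the 1D instantaneous-source solution, setting ∂C/∂t = 0 at fixed x gives v²t² + 2Dt − x² = 0, so t = (√(D² + v²x²) − D)/v².
√(D² + v²x²) = √(0.0475² + 0.406² × 574²) = 233.0; v² = 0.164836.
t = (233.0 − 0.0475)/0.164836 = 1410 days (vs. the pure-advection estimate x/v = 1410 d).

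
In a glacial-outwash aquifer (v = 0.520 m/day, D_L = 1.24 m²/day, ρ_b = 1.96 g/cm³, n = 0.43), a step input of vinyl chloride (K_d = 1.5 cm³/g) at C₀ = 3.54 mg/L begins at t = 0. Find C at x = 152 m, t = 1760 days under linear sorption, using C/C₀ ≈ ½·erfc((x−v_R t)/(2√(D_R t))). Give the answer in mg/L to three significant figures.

Retardation factor R = 1 + ρ_b·K_d/n = 1 + 1.96 × 1.5/0.43 = 7.837.
Sorption retards both mechanisms: v_R = v/R = 0.06635 m/day, D_R = D/R = 0.1582 m²/day.
v_R·t = 0.06635 × 1760 = 116.776 m; 2√(D_R t) = 33.37 m; argument = (152 − 116.776)/33.37 = 1.056.
C = C₀ × ½·erfc(1.056) = 3.54 × 0.06767 = 0.240 mg/L.

0.240 mg/L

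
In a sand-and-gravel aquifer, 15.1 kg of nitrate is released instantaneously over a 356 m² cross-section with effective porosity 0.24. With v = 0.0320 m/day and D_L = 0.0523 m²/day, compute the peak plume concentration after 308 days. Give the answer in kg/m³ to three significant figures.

0.0124 kg/m³

The peak of an instantaneous 1D plume sits at x = vt; there the Gaussian factor is 1 and C_max = M/(n_e·A·√(4πDt)), where n_e·A is the pore area the mass is dissolved in.
√(4πDt) = √(4π × 0.0523 × 308) = 14.23 m, so C_max = 15.1/(0.24 × 356 × 14.23) = 0.0124 kg/m³.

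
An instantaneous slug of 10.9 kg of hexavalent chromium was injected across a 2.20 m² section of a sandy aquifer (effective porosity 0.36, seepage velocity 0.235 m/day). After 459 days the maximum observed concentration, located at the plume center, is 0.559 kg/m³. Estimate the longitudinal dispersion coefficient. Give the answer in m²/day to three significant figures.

0.105 m²/day

At the plume center C_max = M/(n_e·A·√(4πDt)), so D = M²/(4πt·(n_e·A·C_max)²).
n_e·A·C_max = 0.36 × 2.20 × 0.559 = 0.4427 kg/m.
D = 10.9²/(4π × 459 × 0.4427²) = 0.105 m²/day.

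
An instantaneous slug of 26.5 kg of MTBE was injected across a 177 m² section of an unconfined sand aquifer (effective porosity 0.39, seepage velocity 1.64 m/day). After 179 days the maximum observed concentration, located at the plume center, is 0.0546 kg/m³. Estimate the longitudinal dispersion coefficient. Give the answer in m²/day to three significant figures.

At the plume center C_max = M/(n_e·A·√(4πDt)), so D = M²/(4πt·(n_e·A·C_max)²).
n_e·A·C_max = 0.39 × 177 × 0.0546 = 3.769 kg/m.
D = 26.5²/(4π × 179 × 3.769²) = 0.0220 m²/day.

0.0220 m²/day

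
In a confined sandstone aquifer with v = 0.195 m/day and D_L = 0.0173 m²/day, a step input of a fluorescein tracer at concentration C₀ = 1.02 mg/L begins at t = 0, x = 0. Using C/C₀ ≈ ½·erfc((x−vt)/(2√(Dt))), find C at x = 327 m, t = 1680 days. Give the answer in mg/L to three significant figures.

0.542 mg/L

For a continuous step input, C/C₀ ≈ ½·erfc((x−vt)/(2√(Dt))).
vt = 0.195 × 1680 = 327.6 m and 2√(Dt) = 2√(0.0173 × 1680) = 10.78 m.
Argument (x−vt)/(2√(Dt)) = (327 − 327.6)/10.78 = -0.05566; ½·erfc(-0.05566) = 0.5314.
C = 1.02 × 0.5314 = 0.542 mg/L.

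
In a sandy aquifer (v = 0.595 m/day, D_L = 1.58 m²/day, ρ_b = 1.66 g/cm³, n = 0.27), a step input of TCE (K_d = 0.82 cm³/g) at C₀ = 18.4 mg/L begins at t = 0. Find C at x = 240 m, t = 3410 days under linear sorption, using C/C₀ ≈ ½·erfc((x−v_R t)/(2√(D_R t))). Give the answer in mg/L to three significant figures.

Retardation factor R = 1 + ρ_b·K_d/n = 1 + 1.66 × 0.82/0.27 = 6.041.
Sorption retards both mechanisms: v_R = v/R = 0.09849 m/day, D_R = D/R = 0.2615 m²/day.
v_R·t = 0.09849 × 3410 = 335.8509 m; 2√(D_R t) = 59.72 m; argument = (240 − 335.8509)/59.72 = -1.605.
C = C₀ × ½·erfc(-1.605) = 18.4 × 0.9884 = 18.2 mg/L.

18.2 mg/L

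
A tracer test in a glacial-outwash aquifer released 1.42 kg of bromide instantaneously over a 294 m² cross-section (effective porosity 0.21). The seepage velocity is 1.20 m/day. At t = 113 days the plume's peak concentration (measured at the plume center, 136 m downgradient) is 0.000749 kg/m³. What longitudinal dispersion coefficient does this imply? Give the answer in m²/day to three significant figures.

0.664 m²/day

At the plume center C_max = M/(n_e·A·√(4πDt)), so D = M²/(4πt·(n_e·A·C_max)²).
n_e·A·C_max = 0.21 × 294 × 0.000749 = 0.04624 kg/m.
D = 1.42²/(4π × 113 × 0.04624²) = 0.664 m²/day.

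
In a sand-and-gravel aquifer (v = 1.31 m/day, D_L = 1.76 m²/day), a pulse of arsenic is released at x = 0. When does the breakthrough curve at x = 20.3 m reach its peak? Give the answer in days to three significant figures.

For the 1D instantaneous-source solution, setting ∂C/∂t = 0 at fixed x gives v²t² + 2Dt − x² = 0, so t = (√(D² + v²x²) − D)/v².
√(D² + v²x²) = √(1.76² + 1.31² × 20.3²) = 26.65; v² = 1.7161.
t = (26.65 − 1.76)/1.7161 = 14.5 days (vs. the pure-advection estimate x/v = 15.5 d).

14.5 days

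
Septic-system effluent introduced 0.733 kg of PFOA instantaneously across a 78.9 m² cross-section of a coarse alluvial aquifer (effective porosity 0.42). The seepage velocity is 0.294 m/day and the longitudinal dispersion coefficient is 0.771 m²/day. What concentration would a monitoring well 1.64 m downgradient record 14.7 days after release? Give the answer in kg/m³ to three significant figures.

For an instantaneous plane source, C(x,t) = M/(n_e·A·√(4πDt)) · exp(−(x−vt)²/(4Dt)), with n_e·A the pore (flow) area.
Plume center vt = 0.294 × 14.7 = 4.3218 m, so the well at 1.64 m is 2.6818 m upgradient of the peak.
√(4πDt) = 11.93 m, giving peak height M/(n_e·A·√(4πDt)) = 0.733/(0.42 × 78.9 × 11.93) = 0.001854 kg/m³.
(x−vt)²/(4Dt) = (-2.6818)²/(4 × 0.771 × 14.7) = 0.1586; exp(−0.1586) = 0.8533.
C = 0.001854 × 0.8533 = 0.00158 kg/m³.

0.00158 kg/m³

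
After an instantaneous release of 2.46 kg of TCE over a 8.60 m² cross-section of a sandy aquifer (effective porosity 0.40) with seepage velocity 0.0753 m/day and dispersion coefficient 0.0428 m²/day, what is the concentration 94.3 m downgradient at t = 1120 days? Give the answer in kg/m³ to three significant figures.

For an instantaneous plane source, C(x,t) = M/(n_e·A·√(4πDt)) · exp(−(x−vt)²/(4Dt)), with n_e·A the pore (flow) area.
Plume center vt = 0.0753 × 1120 = 84.336 m, so the well at 94.3 m is 9.964 m downgradient of the peak.
√(4πDt) = 24.54 m, giving peak height M/(n_e·A·√(4πDt)) = 2.46/(0.40 × 8.60 × 24.54) = 0.02914 kg/m³.
(x−vt)²/(4Dt) = (9.964)²/(4 × 0.0428 × 1120) = 0.5178; exp(−0.5178) = 0.5958.
C = 0.02914 × 0.5958 = 0.0174 kg/m³.

0.0174 kg/m³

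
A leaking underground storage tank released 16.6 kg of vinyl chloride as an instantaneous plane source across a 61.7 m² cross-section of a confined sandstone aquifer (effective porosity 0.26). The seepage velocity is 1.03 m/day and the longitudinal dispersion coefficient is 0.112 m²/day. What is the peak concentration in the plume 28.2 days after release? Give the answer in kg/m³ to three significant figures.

0.164 kg/m³

The peak of an instantaneous 1D plume sits at x = vt; there the Gaussian factor is 1 and C_max = M/(n_e·A·√(4πDt)), where n_e·A is the pore area the mass is dissolved in.
√(4πDt) = √(4π × 0.112 × 28.2) = 6.300 m, so C_max = 16.6/(0.26 × 61.7 × 6.300) = 0.164 kg/m³.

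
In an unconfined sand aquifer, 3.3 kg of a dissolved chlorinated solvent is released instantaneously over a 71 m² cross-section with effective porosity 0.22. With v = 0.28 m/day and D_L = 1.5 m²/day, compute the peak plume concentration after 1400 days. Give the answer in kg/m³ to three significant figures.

The peak of an instantaneous 1D plume sits at x = vt; there the Gaussian factor is 1 and C_max = M/(n_e·A·√(4πDt)), where n_e·A is the pore area the mass is dissolved in.
√(4πDt) = √(4π × 1.5 × 1400) = 162.4 m, so C_max = 3.3/(0.22 × 71 × 162.4) = 0.00130 kg/m³.

0.00130 kg/m³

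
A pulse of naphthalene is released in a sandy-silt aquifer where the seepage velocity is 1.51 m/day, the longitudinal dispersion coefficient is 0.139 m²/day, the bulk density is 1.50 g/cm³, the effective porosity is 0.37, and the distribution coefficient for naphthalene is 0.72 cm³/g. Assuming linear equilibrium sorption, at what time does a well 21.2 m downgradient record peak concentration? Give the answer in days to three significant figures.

54.8 days

Retardation factor R = 1 + ρ_b·K_d/n = 1 + 1.50 × 0.72/0.37 = 3.919.
Sorption retards both mechanisms: v_R = v/R = 0.3853 m/day, D_R = D/R = 0.03547 m²/day.
Peak time from v_R²t² + 2D_R t − x² = 0: t = (√(D_R² + v_R²x²) − D_R)/v_R².
√(D_R² + v_R²x²) = √(0.03547² + 0.3853² × 21.2²) = 8.168; v_R² = 0.1485.
t = (8.168 − 0.03547)/0.1485 = 54.8 days.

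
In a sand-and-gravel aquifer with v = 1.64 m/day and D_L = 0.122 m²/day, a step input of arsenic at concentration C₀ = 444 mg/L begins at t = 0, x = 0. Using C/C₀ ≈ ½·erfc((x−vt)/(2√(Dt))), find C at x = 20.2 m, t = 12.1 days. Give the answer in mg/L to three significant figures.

For a continuous step input, C/C₀ ≈ ½·erfc((x−vt)/(2√(Dt))).
vt = 1.64 × 12.1 = 19.844 m and 2√(Dt) = 2√(0.122 × 12.1) = 2.430 m.
Argument (x−vt)/(2√(Dt)) = (20.2 − 19.844)/2.430 = 0.1465; ½·erfc(0.1465) = 0.4179.
C = 444 × 0.4179 = 186 mg/L.

186 mg/L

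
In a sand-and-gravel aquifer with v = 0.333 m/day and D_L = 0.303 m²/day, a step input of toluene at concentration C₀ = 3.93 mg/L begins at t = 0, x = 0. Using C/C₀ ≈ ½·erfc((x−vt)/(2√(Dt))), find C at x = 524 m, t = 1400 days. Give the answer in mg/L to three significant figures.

For a continuous step input, C/C₀ ≈ ½·erfc((x−vt)/(2√(Dt))).
vt = 0.333 × 1400 = 466.2 m and 2√(Dt) = 2√(0.303 × 1400) = 41.19 m.
Argument (x−vt)/(2√(Dt)) = (524 − 466.2)/41.19 = 1.403; ½·erfc(1.403) = 0.02362.
C = 3.93 × 0.02362 = 0.0928 mg/L.

0.0928 mg/L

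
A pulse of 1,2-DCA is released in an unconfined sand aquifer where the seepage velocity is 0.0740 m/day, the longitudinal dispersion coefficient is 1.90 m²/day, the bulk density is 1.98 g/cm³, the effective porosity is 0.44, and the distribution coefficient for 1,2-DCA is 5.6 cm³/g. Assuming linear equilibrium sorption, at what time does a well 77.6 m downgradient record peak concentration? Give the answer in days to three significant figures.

19800 days

Retardation factor R = 1 + ρ_b·K_d/n = 1 + 1.98 × 5.6/0.44 = 26.20.
Sorption retards both mechanisms: v_R = v/R = 0.002824 m/day, D_R = D/R = 0.07252 m²/day.
Peak time from v_R²t² + 2D_R t − x² = 0: t = (√(D_R² + v_R²x²) − D_R)/v_R².
√(D_R² + v_R²x²) = √(0.07252² + 0.002824² × 77.6²) = 0.2308; v_R² = 7.975e-06.
t = (0.2308 − 0.07252)/7.975e-06 = 19800 days.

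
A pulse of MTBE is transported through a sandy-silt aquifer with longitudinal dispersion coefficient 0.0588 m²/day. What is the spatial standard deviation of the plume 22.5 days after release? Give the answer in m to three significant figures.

Dispersive spreading gives a Gaussian with σ² = 2Dt; advection only shifts the center.
σ = √(2 × 0.0588 × 22.5) = 1.63 m.

1.63 m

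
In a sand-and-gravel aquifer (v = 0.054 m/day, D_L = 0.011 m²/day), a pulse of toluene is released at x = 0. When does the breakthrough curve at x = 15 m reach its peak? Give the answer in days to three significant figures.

274 days

For the 1D instantaneous-source solution, setting ∂C/∂t = 0 at fixed x gives v²t² + 2Dt − x² = 0, so t = (√(D² + v²x²) − D)/v².
√(D² + v²x²) = √(0.011² + 0.054² × 15²) = 0.8101; v² = 0.002916.
t = (0.8101 − 0.011)/0.002916 = 274 days (vs. the pure-advection estimate x/v = 278 d).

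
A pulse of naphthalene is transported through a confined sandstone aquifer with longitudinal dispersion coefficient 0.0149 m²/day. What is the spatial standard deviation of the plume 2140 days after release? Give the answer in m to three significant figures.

7.99 m

Dispersive spreading gives a Gaussian with σ² = 2Dt; advection only shifts the center.
σ = √(2 × 0.0149 × 2140) = 7.99 m.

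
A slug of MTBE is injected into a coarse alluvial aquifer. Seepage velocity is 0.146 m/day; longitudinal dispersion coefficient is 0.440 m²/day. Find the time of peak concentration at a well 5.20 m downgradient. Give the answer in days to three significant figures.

For the 1D instantaneous-source solution, setting ∂C/∂t = 0 at fixed x gives v²t² + 2Dt − x² = 0, so t = (√(D² + v²x²) − D)/v².
√(D² + v²x²) = √(0.440² + 0.146² × 5.20²) = 0.8775; v² = 0.021316.
t = (0.8775 − 0.440)/0.021316 = 20.5 days (vs. the pure-advection estimate x/v = 35.6 d).

20.5 days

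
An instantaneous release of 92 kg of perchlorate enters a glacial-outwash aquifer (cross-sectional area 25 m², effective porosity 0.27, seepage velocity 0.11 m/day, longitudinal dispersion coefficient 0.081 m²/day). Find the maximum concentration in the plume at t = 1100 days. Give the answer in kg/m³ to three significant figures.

0.407 kg/m³

The peak of an instantaneous 1D plume sits at x = vt; there the Gaussian factor is 1 and C_max = M/(n_e·A·√(4πDt)), where n_e·A is the pore area the mass is dissolved in.
√(4πDt) = √(4π × 0.081 × 1100) = 33.46 m, so C_max = 92/(0.27 × 25 × 33.46) = 0.407 kg/m³.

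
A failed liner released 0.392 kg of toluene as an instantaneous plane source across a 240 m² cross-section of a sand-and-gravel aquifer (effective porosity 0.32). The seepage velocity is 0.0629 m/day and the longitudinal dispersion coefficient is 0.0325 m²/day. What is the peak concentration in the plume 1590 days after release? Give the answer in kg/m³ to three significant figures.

0.000200 kg/m³

The peak of an instantaneous 1D plume sits at x = vt; there the Gaussian factor is 1 and C_max = M/(n_e·A·√(4πDt)), where n_e·A is the pore area the mass is dissolved in.
√(4πDt) = √(4π × 0.0325 × 1590) = 25.48 m, so C_max = 0.392/(0.32 × 240 × 25.48) = 0.000200 kg/m³.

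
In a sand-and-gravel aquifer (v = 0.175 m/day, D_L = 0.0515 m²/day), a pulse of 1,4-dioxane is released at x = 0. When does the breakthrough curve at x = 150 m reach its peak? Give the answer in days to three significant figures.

855 days

For the 1D instantaneous-source solution, setting ∂C/∂t = 0 at fixed x gives v²t² + 2Dt − x² = 0, so t = (√(D² + v²x²) − D)/v².
√(D² + v²x²) = √(0.0515² + 0.175² × 150²) = 26.25; v² = 0.030625.
t = (26.25 − 0.0515)/0.030625 = 855 days (vs. the pure-advection estimate x/v = 857 d).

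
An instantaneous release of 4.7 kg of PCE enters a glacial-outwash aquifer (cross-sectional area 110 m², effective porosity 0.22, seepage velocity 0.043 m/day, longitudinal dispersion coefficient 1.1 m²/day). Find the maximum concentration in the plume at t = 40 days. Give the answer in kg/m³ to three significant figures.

The peak of an instantaneous 1D plume sits at x = vt; there the Gaussian factor is 1 and C_max = M/(n_e·A·√(4πDt)), where n_e·A is the pore area the mass is dissolved in.
√(4πDt) = √(4π × 1.1 × 40) = 23.51 m, so C_max = 4.7/(0.22 × 110 × 23.51) = 0.00826 kg/m³.

0.00826 kg/m³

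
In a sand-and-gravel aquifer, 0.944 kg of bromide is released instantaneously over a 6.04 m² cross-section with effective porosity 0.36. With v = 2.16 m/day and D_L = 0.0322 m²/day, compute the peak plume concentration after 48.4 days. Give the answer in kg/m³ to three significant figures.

The peak of an instantaneous 1D plume sits at x = vt; there the Gaussian factor is 1 and C_max = M/(n_e·A·√(4πDt)), where n_e·A is the pore area the mass is dissolved in.
√(4πDt) = √(4π × 0.0322 × 48.4) = 4.425 m, so C_max = 0.944/(0.36 × 6.04 × 4.425) = 0.0981 kg/m³.

0.0981 kg/m³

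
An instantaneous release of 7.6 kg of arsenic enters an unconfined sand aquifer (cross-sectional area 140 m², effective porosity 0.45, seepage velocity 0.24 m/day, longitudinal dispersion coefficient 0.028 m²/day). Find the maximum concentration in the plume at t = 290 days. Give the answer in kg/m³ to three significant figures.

The peak of an instantaneous 1D plume sits at x = vt; there the Gaussian factor is 1 and C_max = M/(n_e·A·√(4πDt)), where n_e·A is the pore area the mass is dissolved in.
√(4πDt) = √(4π × 0.028 × 290) = 10.10 m, so C_max = 7.6/(0.45 × 140 × 10.10) = 0.0119 kg/m³.

0.0119 kg/m³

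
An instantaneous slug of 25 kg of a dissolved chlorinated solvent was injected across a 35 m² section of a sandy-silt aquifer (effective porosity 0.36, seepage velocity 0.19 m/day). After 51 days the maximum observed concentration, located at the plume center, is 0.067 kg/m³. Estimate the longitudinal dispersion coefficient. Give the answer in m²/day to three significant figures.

1.37 m²/day

At the plume center C_max = M/(n_e·A·√(4πDt)), so D = M²/(4πt·(n_e·A·C_max)²).
n_e·A·C_max = 0.36 × 35 × 0.067 = 0.8442 kg/m.
D = 25²/(4π × 51 × 0.8442²) = 1.37 m²/day.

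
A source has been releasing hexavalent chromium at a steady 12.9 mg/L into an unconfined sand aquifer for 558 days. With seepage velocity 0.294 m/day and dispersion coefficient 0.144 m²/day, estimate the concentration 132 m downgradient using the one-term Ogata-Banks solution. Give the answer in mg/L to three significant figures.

For a continuous step input, C/C₀ ≈ ½·erfc((x−vt)/(2√(Dt))).
vt = 0.294 × 558 = 164.052 m and 2√(Dt) = 2√(0.144 × 558) = 17.93 m.
Argument (x−vt)/(2√(Dt)) = (132 − 164.052)/17.93 = -1.788; ½·erfc(-1.788) = 0.9943.
C = 12.9 × 0.9943 = 12.8 mg/L.

12.8 mg/L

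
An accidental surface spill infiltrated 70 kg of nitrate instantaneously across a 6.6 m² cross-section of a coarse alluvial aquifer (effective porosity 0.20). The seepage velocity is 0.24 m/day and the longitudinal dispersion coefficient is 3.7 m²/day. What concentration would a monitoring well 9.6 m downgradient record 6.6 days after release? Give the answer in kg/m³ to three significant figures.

For an instantaneous plane source, C(x,t) = M/(n_e·A·√(4πDt)) · exp(−(x−vt)²/(4Dt)), with n_e·A the pore (flow) area.
Plume center vt = 0.24 × 6.6 = 1.584 m, so the well at 9.6 m is 8.016 m downgradient of the peak.
√(4πDt) = 17.52 m, giving peak height M/(n_e·A·√(4πDt)) = 70/(0.20 × 6.6 × 17.52) = 3.027 kg/m³.
(x−vt)²/(4Dt) = (8.016)²/(4 × 3.7 × 6.6) = 0.6578; exp(−0.6578) = 0.5180.
C = 3.027 × 0.5180 = 1.57 kg/m³.

1.57 kg/m³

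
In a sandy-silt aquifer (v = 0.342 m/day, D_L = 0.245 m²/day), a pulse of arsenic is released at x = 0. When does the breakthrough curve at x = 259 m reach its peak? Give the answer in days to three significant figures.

755 days

For the 1D instantaneous-source solution, setting ∂C/∂t = 0 at fixed x gives v²t² + 2Dt − x² = 0, so t = (√(D² + v²x²) − D)/v².
√(D² + v²x²) = √(0.245² + 0.342² × 259²) = 88.58; v² = 0.116964.
t = (88.58 − 0.245)/0.116964 = 755 days (vs. the pure-advection estimate x/v = 757 d).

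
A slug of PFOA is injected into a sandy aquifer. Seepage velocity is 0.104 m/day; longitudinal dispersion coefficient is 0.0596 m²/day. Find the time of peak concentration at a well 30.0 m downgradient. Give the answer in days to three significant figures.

283 days

For the 1D instantaneous-source solution, setting ∂C/∂t = 0 at fixed x gives v²t² + 2Dt − x² = 0, so t = (√(D² + v²x²) − D)/v².
√(D² + v²x²) = √(0.0596² + 0.104² × 30.0²) = 3.121; v² = 0.010816.
t = (3.121 − 0.0596)/0.010816 = 283 days (vs. the pure-advection estimate x/v = 288 d).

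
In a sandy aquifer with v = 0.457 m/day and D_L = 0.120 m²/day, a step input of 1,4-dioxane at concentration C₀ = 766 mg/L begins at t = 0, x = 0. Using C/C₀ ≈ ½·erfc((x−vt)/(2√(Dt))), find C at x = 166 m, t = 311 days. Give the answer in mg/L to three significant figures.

For a continuous step input, C/C₀ ≈ ½·erfc((x−vt)/(2√(Dt))).
vt = 0.457 × 311 = 142.127 m and 2√(Dt) = 2√(0.120 × 311) = 12.22 m.
Argument (x−vt)/(2√(Dt)) = (166 − 142.127)/12.22 = 1.954; ½·erfc(1.954) = 0.002860.
C = 766 × 0.002860 = 2.19 mg/L.

2.19 mg/L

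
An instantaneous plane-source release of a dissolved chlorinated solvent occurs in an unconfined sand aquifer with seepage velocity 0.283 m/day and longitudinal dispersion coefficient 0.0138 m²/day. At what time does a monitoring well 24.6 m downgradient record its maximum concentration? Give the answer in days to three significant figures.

86.8 days

For the 1D instantaneous-source solution, setting ∂C/∂t = 0 at fixed x gives v²t² + 2Dt − x² = 0, so t = (√(D² + v²x²) − D)/v².
√(D² + v²x²) = √(0.0138² + 0.283² × 24.6²) = 6.962; v² = 0.080089.
t = (6.962 − 0.0138)/0.080089 = 86.8 days (vs. the pure-advection estimate x/v = 86.9 d).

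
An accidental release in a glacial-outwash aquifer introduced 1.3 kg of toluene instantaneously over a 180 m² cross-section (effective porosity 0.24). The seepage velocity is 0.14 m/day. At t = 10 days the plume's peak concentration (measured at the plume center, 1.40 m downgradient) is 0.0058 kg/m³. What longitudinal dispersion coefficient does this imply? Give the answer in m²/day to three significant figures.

0.214 m²/day

At the plume center C_max = M/(n_e·A·√(4πDt)), so D = M²/(4πt·(n_e·A·C_max)²).
n_e·A·C_max = 0.24 × 180 × 0.0058 = 0.2506 kg/m.
D = 1.3²/(4π × 10 × 0.2506²) = 0.214 m²/day.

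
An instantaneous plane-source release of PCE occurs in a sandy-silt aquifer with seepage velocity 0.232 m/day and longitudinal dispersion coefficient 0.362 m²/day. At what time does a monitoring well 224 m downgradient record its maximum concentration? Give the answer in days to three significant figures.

959 days

For the 1D instantaneous-source solution, setting ∂C/∂t = 0 at fixed x gives v²t² + 2Dt − x² = 0, so t = (√(D² + v²x²) − D)/v².
√(D² + v²x²) = √(0.362² + 0.232² × 224²) = 51.97; v² = 0.053824.
t = (51.97 − 0.362)/0.053824 = 959 days (vs. the pure-advection estimate x/v = 966 d).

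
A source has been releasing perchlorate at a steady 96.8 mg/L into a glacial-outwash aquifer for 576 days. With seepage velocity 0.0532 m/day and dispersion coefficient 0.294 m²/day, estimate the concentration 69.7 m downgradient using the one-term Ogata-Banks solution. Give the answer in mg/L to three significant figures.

For a continuous step input, C/C₀ ≈ ½·erfc((x−vt)/(2√(Dt))).
vt = 0.0532 × 576 = 30.6432 m and 2√(Dt) = 2√(0.294 × 576) = 26.03 m.
Argument (x−vt)/(2√(Dt)) = (69.7 − 30.6432)/26.03 = 1.500; ½·erfc(1.500) = 0.01695.
C = 96.8 × 0.01695 = 1.64 mg/L.

1.64 mg/L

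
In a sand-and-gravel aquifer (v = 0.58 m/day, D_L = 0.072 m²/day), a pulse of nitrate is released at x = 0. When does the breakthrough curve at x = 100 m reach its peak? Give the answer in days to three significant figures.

For the 1D instantaneous-source solution, setting ∂C/∂t = 0 at fixed x gives v²t² + 2Dt − x² = 0, so t = (√(D² + v²x²) − D)/v².
√(D² + v²x²) = √(0.072² + 0.58² × 100²) = 58.00; v² = 0.3364.
t = (58.00 − 0.072)/0.3364 = 172 days (vs. the pure-advection estimate x/v = 172 d).

172 days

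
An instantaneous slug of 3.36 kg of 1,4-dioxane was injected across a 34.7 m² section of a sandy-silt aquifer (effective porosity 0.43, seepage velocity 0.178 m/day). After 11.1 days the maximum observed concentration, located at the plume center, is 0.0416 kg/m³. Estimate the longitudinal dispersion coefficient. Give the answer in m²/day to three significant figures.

0.210 m²/day

At the plume center C_max = M/(n_e·A·√(4πDt)), so D = M²/(4πt·(n_e·A·C_max)²).
n_e·A·C_max = 0.43 × 34.7 × 0.0416 = 0.6207 kg/m.
D = 3.36²/(4π × 11.1 × 0.6207²) = 0.210 m²/day.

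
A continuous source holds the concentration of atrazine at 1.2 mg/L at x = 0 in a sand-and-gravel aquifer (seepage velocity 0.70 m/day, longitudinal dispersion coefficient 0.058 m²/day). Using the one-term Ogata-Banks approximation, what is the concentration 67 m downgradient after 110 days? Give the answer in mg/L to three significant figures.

1.20 mg/L

For a continuous step input, C/C₀ ≈ ½·erfc((x−vt)/(2√(Dt))).
vt = 0.70 × 110 = 77 m and 2√(Dt) = 2√(0.058 × 110) = 5.052 m.
Argument (x−vt)/(2√(Dt)) = (67 − 77)/5.052 = -1.979; ½·erfc(-1.979) = 0.9974.
C = 1.2 × 0.9974 = 1.20 mg/L.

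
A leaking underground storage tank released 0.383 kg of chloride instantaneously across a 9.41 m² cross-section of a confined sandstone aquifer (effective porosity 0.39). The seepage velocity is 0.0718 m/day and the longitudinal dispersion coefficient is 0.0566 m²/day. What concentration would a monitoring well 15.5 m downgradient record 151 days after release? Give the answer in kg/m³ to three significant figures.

0.00534 kg/m³

For an instantaneous plane source, C(x,t) = M/(n_e·A·√(4πDt)) · exp(−(x−vt)²/(4Dt)), with n_e·A the pore (flow) area.
Plume center vt = 0.0718 × 151 = 10.8418 m, so the well at 15.5 m is 4.6582 m downgradient of the peak.
√(4πDt) = 10.36 m, giving peak height M/(n_e·A·√(4πDt)) = 0.383/(0.39 × 9.41 × 10.36) = 0.01007 kg/m³.
(x−vt)²/(4Dt) = (4.6582)²/(4 × 0.0566 × 151) = 0.6347; exp(−0.6347) = 0.5301.
C = 0.01007 × 0.5301 = 0.00534 kg/m³.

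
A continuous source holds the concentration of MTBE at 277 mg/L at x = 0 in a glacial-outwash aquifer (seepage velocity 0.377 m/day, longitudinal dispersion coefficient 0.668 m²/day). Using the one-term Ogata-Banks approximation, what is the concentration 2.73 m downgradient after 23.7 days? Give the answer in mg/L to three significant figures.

For a continuous step input, C/C₀ ≈ ½·erfc((x−vt)/(2√(Dt))).
vt = 0.377 × 23.7 = 8.9349 m and 2√(Dt) = 2√(0.668 × 23.7) = 7.958 m.
Argument (x−vt)/(2√(Dt)) = (2.73 − 8.9349)/7.958 = -0.7797; ½·erfc(-0.7797) = 0.8649.
C = 277 × 0.8649 = 240 mg/L.

240 mg/L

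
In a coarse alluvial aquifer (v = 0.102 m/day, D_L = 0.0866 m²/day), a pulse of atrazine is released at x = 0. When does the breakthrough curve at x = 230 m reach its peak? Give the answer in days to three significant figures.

2250 days

For the 1D instantaneous-source solution, setting ∂C/∂t = 0 at fixed x gives v²t² + 2Dt − x² = 0, so t = (√(D² + v²x²) − D)/v².
√(D² + v²x²) = √(0.0866² + 0.102² × 230²) = 23.46; v² = 0.010404.
t = (23.46 − 0.0866)/0.010404 = 2250 days (vs. the pure-advection estimate x/v = 2250 d).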